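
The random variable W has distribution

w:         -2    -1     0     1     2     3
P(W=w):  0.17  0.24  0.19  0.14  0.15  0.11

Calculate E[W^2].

2.65

E[W^2] = Σ w^2·P(W=w)
 = 4·0.17 + 1·0.24 + 0·0.19 + 1·0.14 + 4·0.15 + 9·0.11
 = 0.68 + 0.24 + 0 + 0.14 + 0.6 + 0.99
 = 2.65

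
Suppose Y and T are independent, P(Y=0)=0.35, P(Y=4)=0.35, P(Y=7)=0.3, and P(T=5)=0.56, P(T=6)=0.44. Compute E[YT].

E[YT] = Σ_y Σ_t yt · P(Y=y)P(T=t)
 = 0·0.196 + 0·0.154 + 20·0.196 + 24·0.154 + 35·0.168 + 42·0.132
 = 0 + 0 + 3.92 + 3.696 + 5.88 + 5.544
 = 19.04

19.04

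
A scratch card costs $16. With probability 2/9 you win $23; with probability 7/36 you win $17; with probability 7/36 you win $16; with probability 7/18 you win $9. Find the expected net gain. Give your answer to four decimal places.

-0.9722

E[payout] = 23·2/9 + 17·7/36 + 16·7/36 + 9·7/18
 = 46/9 + 119/36 + 28/9 + 7/2
 = 541/36
Net = 541/36 - 16 = -35/36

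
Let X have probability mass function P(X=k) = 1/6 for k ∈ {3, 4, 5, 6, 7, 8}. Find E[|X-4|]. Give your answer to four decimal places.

1.8333

E[|X-4|] = Σ |x-4|·P(X=x)
 = 1·1/6 + 0·1/6 + 1·1/6 + 2·1/6 + 3·1/6 + 4·1/6
 = 1/6 + 0 + 1/6 + 1/3 + 1/2 + 2/3
 = 11/6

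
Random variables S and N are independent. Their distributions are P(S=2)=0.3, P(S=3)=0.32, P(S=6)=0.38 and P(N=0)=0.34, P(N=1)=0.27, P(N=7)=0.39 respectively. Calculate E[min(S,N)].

E[min(S,N)] = Σ_s Σ_n min(s,n) · P(S=s)P(N=n)
 = 0·0.102 + 1·0.081 + 2·0.117 + 0·0.1088 + 1·0.0864 + 3·0.1248 + 0·0.1292 + 1·0.1026 + 6·0.1482
 = 0 + 0.081 + 0.234 + 0 + 0.0864 + 0.3744 + 0 + 0.1026 + 0.8892
 = 1.7676

1.7676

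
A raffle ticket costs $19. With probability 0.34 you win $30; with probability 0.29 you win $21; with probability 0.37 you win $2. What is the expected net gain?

-1.97

E[payout] = 30·0.34 + 21·0.29 + 2·0.37
 = 10.2 + 6.09 + 0.74
 = 17.03
Net = 17.03 - 19 = -1.97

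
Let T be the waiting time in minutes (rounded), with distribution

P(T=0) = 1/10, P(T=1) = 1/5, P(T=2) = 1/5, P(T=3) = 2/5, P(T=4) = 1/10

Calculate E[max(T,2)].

2.6

E[max(T,2)] = Σ max(t,2)·P(T=t)
 = 2·1/10 + 2·1/5 + 2·1/5 + 3·2/5 + 4·1/10
 = 1/5 + 2/5 + 2/5 + 6/5 + 2/5
 = 13/5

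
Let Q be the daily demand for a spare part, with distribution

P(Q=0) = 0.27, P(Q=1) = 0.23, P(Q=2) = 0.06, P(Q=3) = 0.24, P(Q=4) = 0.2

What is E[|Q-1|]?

E[|Q-1|] = Σ |q-1|·P(Q=q)
 = 1·0.27 + 0·0.23 + 1·0.06 + 2·0.24 + 3·0.2
 = 0.27 + 0 + 0.06 + 0.48 + 0.6
 = 1.41

1.41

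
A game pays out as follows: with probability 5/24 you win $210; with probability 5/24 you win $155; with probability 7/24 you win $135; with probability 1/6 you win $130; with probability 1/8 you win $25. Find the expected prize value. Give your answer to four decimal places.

140.2083

E[payout] = 210·5/24 + 155·5/24 + 135·7/24 + 130·1/6 + 25·1/8
 = 175/4 + 775/24 + 315/8 + 65/3 + 25/8
 = 3365/24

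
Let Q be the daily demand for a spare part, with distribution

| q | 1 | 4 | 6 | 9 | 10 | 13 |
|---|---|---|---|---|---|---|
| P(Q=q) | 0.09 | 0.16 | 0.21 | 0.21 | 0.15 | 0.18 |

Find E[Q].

7.72

E[Q] = Σ q·P(Q=q)
 = 1·0.09 + 4·0.16 + 6·0.21 + 9·0.21 + 10·0.15 + 13·0.18
 = 0.09 + 0.64 + 1.26 + 1.89 + 1.5 + 2.34
 = 7.72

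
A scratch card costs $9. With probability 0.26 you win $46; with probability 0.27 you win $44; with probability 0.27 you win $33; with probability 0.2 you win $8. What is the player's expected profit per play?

E[payout] = 46·0.26 + 44·0.27 + 33·0.27 + 8·0.2
 = 11.96 + 11.88 + 8.91 + 1.6
 = 34.35
Net = 34.35 - 9 = 25.35

25.35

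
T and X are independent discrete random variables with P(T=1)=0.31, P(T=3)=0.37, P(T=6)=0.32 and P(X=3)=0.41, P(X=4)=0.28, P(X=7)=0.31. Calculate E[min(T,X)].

2.7672

E[min(T,X)] = Σ_t Σ_x min(t,x) · P(T=t)P(X=x)
 = 1·0.1271 + 1·0.0868 + 1·0.0961 + 3·0.1517 + 3·0.1036 + 3·0.1147 + 3·0.1312 + 4·0.0896 + 6·0.0992
 = 0.1271 + 0.0868 + 0.0961 + 0.4551 + 0.3108 + 0.3441 + 0.3936 + 0.3584 + 0.5952
 = 2.7672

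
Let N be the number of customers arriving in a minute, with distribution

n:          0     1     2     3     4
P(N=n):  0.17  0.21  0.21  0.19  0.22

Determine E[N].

2.08

E[N] = Σ n·P(N=n)
 = 0·0.17 + 1·0.21 + 2·0.21 + 3·0.19 + 4·0.22
 = 0 + 0.21 + 0.42 + 0.57 + 0.88
 = 2.08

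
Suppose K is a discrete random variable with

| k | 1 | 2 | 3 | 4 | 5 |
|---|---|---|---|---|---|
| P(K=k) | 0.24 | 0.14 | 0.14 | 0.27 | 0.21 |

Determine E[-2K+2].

E[-2K+2] = Σ (-2k+2)·P(K=k)
 = 0·0.24 + (-2)·0.14 + (-4)·0.14 + (-6)·0.27 + (-8)·0.21
 = 0 + (-0.28) + (-0.56) + (-1.62) + (-1.68)
 = -4.14

-4.14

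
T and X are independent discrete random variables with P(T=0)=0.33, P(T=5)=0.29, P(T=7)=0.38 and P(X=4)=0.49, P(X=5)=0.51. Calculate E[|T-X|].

E[|T-X|] = Σ_t Σ_x |t-x| · P(T=t)P(X=x)
 = 4·0.1617 + 5·0.1683 + 1·0.1421 + 0·0.1479 + 3·0.1862 + 2·0.1938
 = 0.6468 + 0.8415 + 0.1421 + 0 + 0.5586 + 0.3876
 = 2.5766

2.5766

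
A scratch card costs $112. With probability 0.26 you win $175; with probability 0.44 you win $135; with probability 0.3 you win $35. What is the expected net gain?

E[payout] = 175·0.26 + 135·0.44 + 35·0.3
 = 45.5 + 59.4 + 10.5
 = 115.4
Net = 115.4 - 112 = 3.4

3.4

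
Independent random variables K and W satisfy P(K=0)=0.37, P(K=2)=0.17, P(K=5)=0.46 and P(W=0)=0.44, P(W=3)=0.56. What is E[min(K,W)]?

E[min(K,W)] = Σ_k Σ_w min(k,w) · P(K=k)P(W=w)
 = 0·0.1628 + 0·0.2072 + 0·0.0748 + 2·0.0952 + 0·0.2024 + 3·0.2576
 = 0 + 0 + 0 + 0.1904 + 0 + 0.7728
 = 0.9632

0.9632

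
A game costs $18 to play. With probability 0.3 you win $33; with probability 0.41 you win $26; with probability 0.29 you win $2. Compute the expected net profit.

3.14

E[payout] = 33·0.3 + 26·0.41 + 2·0.29
 = 9.9 + 10.66 + 0.58
 = 21.14
Net = 21.14 - 18 = 3.14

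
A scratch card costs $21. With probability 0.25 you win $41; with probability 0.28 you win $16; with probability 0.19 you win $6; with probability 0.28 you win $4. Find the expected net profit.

-4.01

E[payout] = 41·0.25 + 16·0.28 + 6·0.19 + 4·0.28
 = 10.25 + 4.48 + 1.14 + 1.12
 = 16.99
Net = 16.99 - 21 = -4.01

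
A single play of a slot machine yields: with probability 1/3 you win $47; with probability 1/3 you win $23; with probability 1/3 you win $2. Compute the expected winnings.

24

E[payout] = 47·1/3 + 23·1/3 + 2·1/3
 = 47/3 + 23/3 + 2/3
 = 24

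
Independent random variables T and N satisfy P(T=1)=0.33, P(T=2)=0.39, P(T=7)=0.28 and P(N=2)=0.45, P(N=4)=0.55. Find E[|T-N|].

2.214

E[|T-N|] = Σ_t Σ_n |t-n| · P(T=t)P(N=n)
 = 1·0.1485 + 3·0.1815 + 0·0.1755 + 2·0.2145 + 5·0.126 + 3·0.154
 = 0.1485 + 0.5445 + 0 + 0.429 + 0.63 + 0.462
 = 2.214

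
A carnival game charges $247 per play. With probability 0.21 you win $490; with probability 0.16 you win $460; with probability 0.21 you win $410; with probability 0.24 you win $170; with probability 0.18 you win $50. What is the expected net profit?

E[payout] = 490·0.21 + 460·0.16 + 410·0.21 + 170·0.24 + 50·0.18
 = 102.9 + 73.6 + 86.1 + 40.8 + 9
 = 312.4
Net = 312.4 - 247 = 65.4

65.4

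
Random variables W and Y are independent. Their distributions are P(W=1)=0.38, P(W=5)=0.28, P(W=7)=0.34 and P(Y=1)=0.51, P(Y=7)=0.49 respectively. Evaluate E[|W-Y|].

E[|W-Y|] = Σ_w Σ_y |w-y| · P(W=w)P(Y=y)
 = 0·0.1938 + 6·0.1862 + 4·0.1428 + 2·0.1372 + 6·0.1734 + 0·0.1666
 = 0 + 1.1172 + 0.5712 + 0.2744 + 1.0404 + 0
 = 3.0032

3.0032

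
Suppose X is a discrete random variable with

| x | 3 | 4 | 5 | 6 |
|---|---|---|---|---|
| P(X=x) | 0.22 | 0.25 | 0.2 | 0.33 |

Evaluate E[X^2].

22.86

E[X^2] = Σ x^2·P(X=x)
 = 9·0.22 + 16·0.25 + 25·0.2 + 36·0.33
 = 1.98 + 4 + 5 + 11.88
 = 22.86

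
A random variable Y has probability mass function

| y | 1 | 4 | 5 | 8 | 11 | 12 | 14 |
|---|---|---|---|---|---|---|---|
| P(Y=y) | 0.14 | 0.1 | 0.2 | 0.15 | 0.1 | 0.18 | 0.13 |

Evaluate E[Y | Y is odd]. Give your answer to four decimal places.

P(Y is odd) = 0.14 + 0.2 + 0.1 = 0.44.
E[Y | Y is odd] = [1·0.14 + 5·0.2 + 11·0.1] / 0.44
 = 2.24 / 0.44
 = 56/11

5.0909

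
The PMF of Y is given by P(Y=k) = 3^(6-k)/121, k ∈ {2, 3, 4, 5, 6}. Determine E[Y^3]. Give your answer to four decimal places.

E[Y^3] = Σ y^3·P(Y=y)
 = 8·81/121 + 27·27/121 + 64·9/121 + 125·3/121 + 216·1/121
 = 648/121 + 729/121 + 576/121 + 375/121 + 216/121
 = 2544/121

21.0248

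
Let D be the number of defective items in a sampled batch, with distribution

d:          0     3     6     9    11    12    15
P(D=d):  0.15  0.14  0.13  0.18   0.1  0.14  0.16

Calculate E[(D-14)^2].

E[(D-14)^2] = Σ (d-14)^2·P(D=d)
 = 196·0.15 + 121·0.14 + 64·0.13 + 25·0.18 + 9·0.1 + 4·0.14 + 1·0.16
 = 29.4 + 16.94 + 8.32 + 4.5 + 0.9 + 0.56 + 0.16
 = 60.78

60.78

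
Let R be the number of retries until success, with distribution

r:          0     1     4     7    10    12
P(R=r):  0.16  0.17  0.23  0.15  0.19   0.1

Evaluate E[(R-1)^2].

E[(R-1)^2] = Σ (r-1)^2·P(R=r)
 = 1·0.16 + 0·0.17 + 9·0.23 + 36·0.15 + 81·0.19 + 121·0.1
 = 0.16 + 0 + 2.07 + 5.4 + 15.39 + 12.1
 = 35.12

35.12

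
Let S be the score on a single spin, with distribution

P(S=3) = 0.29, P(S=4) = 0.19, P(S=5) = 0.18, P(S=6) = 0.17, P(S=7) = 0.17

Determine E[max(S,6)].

6.17

E[max(S,6)] = Σ max(s,6)·P(S=s)
 = 6·0.29 + 6·0.19 + 6·0.18 + 6·0.17 + 7·0.17
 = 1.74 + 1.14 + 1.08 + 1.02 + 1.19
 = 6.17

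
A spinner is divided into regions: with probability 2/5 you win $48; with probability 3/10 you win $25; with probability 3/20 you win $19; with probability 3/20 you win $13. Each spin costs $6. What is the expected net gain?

25.5

E[payout] = 48·2/5 + 25·3/10 + 19·3/20 + 13·3/20
 = 96/5 + 15/2 + 57/20 + 39/20
 = 63/2
Net = 63/2 - 6 = 51/2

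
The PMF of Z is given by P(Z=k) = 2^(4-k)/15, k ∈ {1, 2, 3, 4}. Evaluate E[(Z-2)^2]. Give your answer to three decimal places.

E[(Z-2)^2] = Σ (z-2)^2·P(Z=z)
 = 1·8/15 + 0·4/15 + 1·2/15 + 4·1/15
 = 8/15 + 0 + 2/15 + 4/15
 = 14/15

0.933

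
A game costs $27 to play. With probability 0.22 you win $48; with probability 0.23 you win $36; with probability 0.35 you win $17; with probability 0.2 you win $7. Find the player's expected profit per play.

E[payout] = 48·0.22 + 36·0.23 + 17·0.35 + 7·0.2
 = 10.56 + 8.28 + 5.95 + 1.4
 = 26.19
Net = 26.19 - 27 = -0.81

-0.81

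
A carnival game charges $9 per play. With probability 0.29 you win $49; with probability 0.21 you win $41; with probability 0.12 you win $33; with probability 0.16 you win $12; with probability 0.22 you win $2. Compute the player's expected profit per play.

20.14

E[payout] = 49·0.29 + 41·0.21 + 33·0.12 + 12·0.16 + 2·0.22
 = 14.21 + 8.61 + 3.96 + 1.92 + 0.44
 = 29.14
Net = 29.14 - 9 = 20.14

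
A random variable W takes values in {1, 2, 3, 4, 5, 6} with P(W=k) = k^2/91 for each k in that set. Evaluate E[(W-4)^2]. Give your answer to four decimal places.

2.2308

E[(W-4)^2] = Σ (w-4)^2·P(W=w)
 = 9·1/91 + 4·4/91 + 1·9/91 + 0·16/91 + 1·25/91 + 4·36/91
 = 9/91 + 16/91 + 9/91 + 0 + 25/91 + 144/91
 = 29/13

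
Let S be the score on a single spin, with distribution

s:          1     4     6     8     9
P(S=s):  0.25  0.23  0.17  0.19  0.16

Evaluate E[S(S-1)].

30.02

E[S(S-1)] = Σ s(s-1)·P(S=s)
 = 0·0.25 + 12·0.23 + 30·0.17 + 56·0.19 + 72·0.16
 = 0 + 2.76 + 5.1 + 10.64 + 11.52
 = 30.02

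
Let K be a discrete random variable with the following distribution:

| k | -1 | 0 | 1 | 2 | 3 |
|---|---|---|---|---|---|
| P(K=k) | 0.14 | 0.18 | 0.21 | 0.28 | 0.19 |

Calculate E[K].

1.2

E[K] = Σ k·P(K=k)
 = (-1)·0.14 + 0·0.18 + 1·0.21 + 2·0.28 + 3·0.19
 = (-0.14) + 0 + 0.21 + 0.56 + 0.57
 = 1.2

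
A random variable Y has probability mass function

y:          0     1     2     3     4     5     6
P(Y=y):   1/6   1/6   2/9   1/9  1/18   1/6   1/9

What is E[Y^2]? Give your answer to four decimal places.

E[Y^2] = Σ y^2·P(Y=y)
 = 0·1/6 + 1·1/6 + 4·2/9 + 9·1/9 + 16·1/18 + 25·1/6 + 36·1/9
 = 0 + 1/6 + 8/9 + 1 + 8/9 + 25/6 + 4
 = 100/9

11.1111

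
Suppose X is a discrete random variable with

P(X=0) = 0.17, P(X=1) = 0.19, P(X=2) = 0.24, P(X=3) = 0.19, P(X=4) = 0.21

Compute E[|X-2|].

1.14

E[|X-2|] = Σ |x-2|·P(X=x)
 = 2·0.17 + 1·0.19 + 0·0.24 + 1·0.19 + 2·0.21
 = 0.34 + 0.19 + 0 + 0.19 + 0.42
 = 1.14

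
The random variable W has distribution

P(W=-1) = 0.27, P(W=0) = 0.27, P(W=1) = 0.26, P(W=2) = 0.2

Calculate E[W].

E[W] = Σ w·P(W=w)
 = (-1)·0.27 + 0·0.27 + 1·0.26 + 2·0.2
 = (-0.27) + 0 + 0.26 + 0.4
 = 0.39

0.39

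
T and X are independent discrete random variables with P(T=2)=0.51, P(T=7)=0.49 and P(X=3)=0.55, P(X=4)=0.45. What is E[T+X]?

E[T+X] = Σ_t Σ_x (t+x) · P(T=t)P(X=x)
 = 5·0.2805 + 6·0.2295 + 10·0.2695 + 11·0.2205
 = 1.4025 + 1.377 + 2.695 + 2.4255
 = 7.9

7.9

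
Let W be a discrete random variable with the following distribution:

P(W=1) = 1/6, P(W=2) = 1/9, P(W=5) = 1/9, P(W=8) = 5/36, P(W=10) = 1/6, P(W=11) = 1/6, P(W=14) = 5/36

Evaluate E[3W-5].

17.5

E[3W-5] = Σ (3w-5)·P(W=w)
 = (-2)·1/6 + 1·1/9 + 10·1/9 + 19·5/36 + 25·1/6 + 28·1/6 + 37·5/36
 = (-1/3) + 1/9 + 10/9 + 95/36 + 25/6 + 14/3 + 185/36
 = 35/2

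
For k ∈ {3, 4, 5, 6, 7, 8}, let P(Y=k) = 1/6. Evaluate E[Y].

E[Y] = Σ y·P(Y=y)
 = 3·1/6 + 4·1/6 + 5·1/6 + 6·1/6 + 7·1/6 + 8·1/6
 = 1/2 + 2/3 + 5/6 + 1 + 7/6 + 4/3
 = 11/2

5.5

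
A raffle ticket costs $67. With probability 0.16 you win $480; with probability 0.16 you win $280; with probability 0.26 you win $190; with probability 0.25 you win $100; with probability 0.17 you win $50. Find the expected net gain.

E[payout] = 480·0.16 + 280·0.16 + 190·0.26 + 100·0.25 + 50·0.17
 = 76.8 + 44.8 + 49.4 + 25 + 8.5
 = 204.5
Net = 204.5 - 67 = 137.5

137.5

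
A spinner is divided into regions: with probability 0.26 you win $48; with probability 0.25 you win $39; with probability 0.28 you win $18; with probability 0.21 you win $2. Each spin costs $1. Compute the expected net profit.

26.69

E[payout] = 48·0.26 + 39·0.25 + 18·0.28 + 2·0.21
 = 12.48 + 9.75 + 5.04 + 0.42
 = 27.69
Net = 27.69 - 1 = 26.69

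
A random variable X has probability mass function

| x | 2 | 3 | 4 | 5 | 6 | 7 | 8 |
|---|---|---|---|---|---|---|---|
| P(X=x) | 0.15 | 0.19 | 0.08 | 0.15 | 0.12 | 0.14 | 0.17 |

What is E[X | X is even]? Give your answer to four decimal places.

5.1923

P(X is even) = 0.15 + 0.08 + 0.12 + 0.17 = 0.52.
E[X | X is even] = [2·0.15 + 4·0.08 + 6·0.12 + 8·0.17] / 0.52
 = 2.7 / 0.52
 = 135/26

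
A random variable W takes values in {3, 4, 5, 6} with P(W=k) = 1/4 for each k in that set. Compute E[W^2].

21.5

E[W^2] = Σ w^2·P(W=w)
 = 9·1/4 + 16·1/4 + 25·1/4 + 36·1/4
 = 9/4 + 4 + 25/4 + 9
 = 43/2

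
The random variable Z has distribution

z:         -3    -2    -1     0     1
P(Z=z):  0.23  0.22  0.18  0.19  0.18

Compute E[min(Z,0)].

E[min(Z,0)] = Σ min(z,0)·P(Z=z)
 = (-3)·0.23 + (-2)·0.22 + (-1)·0.18 + 0·0.19 + 0·0.18
 = (-0.69) + (-0.44) + (-0.18) + 0 + 0
 = -1.31

-1.31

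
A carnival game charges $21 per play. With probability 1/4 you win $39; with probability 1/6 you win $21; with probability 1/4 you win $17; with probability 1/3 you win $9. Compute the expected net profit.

-0.5

E[payout] = 39·1/4 + 21·1/6 + 17·1/4 + 9·1/3
 = 39/4 + 7/2 + 17/4 + 3
 = 41/2
Net = 41/2 - 21 = -1/2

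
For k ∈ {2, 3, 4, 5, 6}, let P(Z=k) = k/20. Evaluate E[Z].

E[Z] = Σ z·P(Z=z)
 = 2·1/10 + 3·3/20 + 4·1/5 + 5·1/4 + 6·3/10
 = 1/5 + 9/20 + 4/5 + 5/4 + 9/5
 = 9/2

4.5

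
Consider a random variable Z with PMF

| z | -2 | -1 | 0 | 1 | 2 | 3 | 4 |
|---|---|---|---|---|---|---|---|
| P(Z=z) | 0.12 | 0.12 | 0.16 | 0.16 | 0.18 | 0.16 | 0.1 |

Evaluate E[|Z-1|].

1.56

E[|Z-1|] = Σ |z-1|·P(Z=z)
 = 3·0.12 + 2·0.12 + 1·0.16 + 0·0.16 + 1·0.18 + 2·0.16 + 3·0.1
 = 0.36 + 0.24 + 0.16 + 0 + 0.18 + 0.32 + 0.3
 = 1.56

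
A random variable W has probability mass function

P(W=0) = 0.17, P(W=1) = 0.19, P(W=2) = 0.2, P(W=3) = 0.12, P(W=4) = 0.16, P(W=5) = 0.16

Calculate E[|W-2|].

E[|W-2|] = Σ |w-2|·P(W=w)
 = 2·0.17 + 1·0.19 + 0·0.2 + 1·0.12 + 2·0.16 + 3·0.16
 = 0.34 + 0.19 + 0 + 0.12 + 0.32 + 0.48
 = 1.45

1.45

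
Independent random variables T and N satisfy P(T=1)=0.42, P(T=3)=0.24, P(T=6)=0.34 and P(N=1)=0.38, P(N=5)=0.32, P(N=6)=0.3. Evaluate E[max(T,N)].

E[max(T,N)] = Σ_t Σ_n max(t,n) · P(T=t)P(N=n)
 = 1·0.1596 + 5·0.1344 + 6·0.126 + 3·0.0912 + 5·0.0768 + 6·0.072 + 6·0.1292 + 6·0.1088 + 6·0.102
 = 0.1596 + 0.672 + 0.756 + 0.2736 + 0.384 + 0.432 + 0.7752 + 0.6528 + 0.612
 = 4.7172

4.7172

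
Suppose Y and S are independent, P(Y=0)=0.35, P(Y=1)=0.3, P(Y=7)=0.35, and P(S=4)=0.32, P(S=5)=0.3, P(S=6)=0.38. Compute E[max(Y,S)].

E[max(Y,S)] = Σ_y Σ_s max(y,s) · P(Y=y)P(S=s)
 = 4·0.112 + 5·0.105 + 6·0.133 + 4·0.096 + 5·0.09 + 6·0.114 + 7·0.112 + 7·0.105 + 7·0.133
 = 0.448 + 0.525 + 0.798 + 0.384 + 0.45 + 0.684 + 0.784 + 0.735 + 0.931
 = 5.739

5.739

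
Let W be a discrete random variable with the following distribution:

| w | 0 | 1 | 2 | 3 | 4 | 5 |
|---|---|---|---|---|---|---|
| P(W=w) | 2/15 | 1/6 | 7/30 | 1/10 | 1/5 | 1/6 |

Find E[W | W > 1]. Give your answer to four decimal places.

P(W > 1) = 7/30 + 1/10 + 1/5 + 1/6 = 7/10.
E[W | W > 1] = [2·7/30 + 3·1/10 + 4·1/5 + 5·1/6] / (7/10)
 = 12/5 / (7/10)
 = 24/7

3.4286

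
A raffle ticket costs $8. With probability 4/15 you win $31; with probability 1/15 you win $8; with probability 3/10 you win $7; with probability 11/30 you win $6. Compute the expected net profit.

5.1

E[payout] = 31·4/15 + 8·1/15 + 7·3/10 + 6·11/30
 = 124/15 + 8/15 + 21/10 + 11/5
 = 131/10
Net = 131/10 - 8 = 51/10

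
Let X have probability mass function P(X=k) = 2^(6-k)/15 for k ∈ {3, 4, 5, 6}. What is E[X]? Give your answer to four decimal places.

3.7333

E[X] = Σ x·P(X=x)
 = 3·8/15 + 4·4/15 + 5·2/15 + 6·1/15
 = 8/5 + 16/15 + 2/3 + 2/5
 = 56/15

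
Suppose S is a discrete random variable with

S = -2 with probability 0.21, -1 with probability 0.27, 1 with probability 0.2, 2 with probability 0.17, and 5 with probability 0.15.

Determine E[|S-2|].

E[|S-2|] = Σ |s-2|·P(S=s)
 = 4·0.21 + 3·0.27 + 1·0.2 + 0·0.17 + 3·0.15
 = 0.84 + 0.81 + 0.2 + 0 + 0.45
 = 2.3

2.3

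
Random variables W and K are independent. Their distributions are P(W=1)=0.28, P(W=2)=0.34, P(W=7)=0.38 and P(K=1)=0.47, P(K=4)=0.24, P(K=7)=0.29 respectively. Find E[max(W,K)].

E[max(W,K)] = Σ_w Σ_k max(w,k) · P(W=w)P(K=k)
 = 1·0.1316 + 4·0.0672 + 7·0.0812 + 2·0.1598 + 4·0.0816 + 7·0.0986 + 7·0.1786 + 7·0.0912 + 7·0.1102
 = 0.1316 + 0.2688 + 0.5684 + 0.3196 + 0.3264 + 0.6902 + 1.2502 + 0.6384 + 0.7714
 = 4.965

4.965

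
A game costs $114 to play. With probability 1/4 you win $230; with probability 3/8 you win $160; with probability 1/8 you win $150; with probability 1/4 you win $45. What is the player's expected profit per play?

E[payout] = 230·1/4 + 160·3/8 + 150·1/8 + 45·1/4
 = 115/2 + 60 + 75/4 + 45/4
 = 295/2
Net = 295/2 - 114 = 67/2

33.5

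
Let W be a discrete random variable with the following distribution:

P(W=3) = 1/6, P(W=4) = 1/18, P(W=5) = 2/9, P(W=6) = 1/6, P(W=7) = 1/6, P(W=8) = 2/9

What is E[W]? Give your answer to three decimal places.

5.778

E[W] = Σ w·P(W=w)
 = 3·1/6 + 4·1/18 + 5·2/9 + 6·1/6 + 7·1/6 + 8·2/9
 = 1/2 + 2/9 + 10/9 + 1 + 7/6 + 16/9
 = 52/9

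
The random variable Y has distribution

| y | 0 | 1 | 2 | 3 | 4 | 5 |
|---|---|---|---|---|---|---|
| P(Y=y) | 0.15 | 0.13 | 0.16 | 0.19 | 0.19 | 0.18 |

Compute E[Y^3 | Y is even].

26.88

P(Y is even) = 0.15 + 0.16 + 0.19 = 0.5.
E[Y^3 | Y is even] = [0·0.15 + 8·0.16 + 64·0.19] / 0.5
 = 13.44 / 0.5
 = 672/25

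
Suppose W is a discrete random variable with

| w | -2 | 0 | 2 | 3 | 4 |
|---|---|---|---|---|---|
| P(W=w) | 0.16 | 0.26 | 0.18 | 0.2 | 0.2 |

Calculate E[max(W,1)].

2.18

E[max(W,1)] = Σ max(w,1)·P(W=w)
 = 1·0.16 + 1·0.26 + 2·0.18 + 3·0.2 + 4·0.2
 = 0.16 + 0.26 + 0.36 + 0.6 + 0.8
 = 2.18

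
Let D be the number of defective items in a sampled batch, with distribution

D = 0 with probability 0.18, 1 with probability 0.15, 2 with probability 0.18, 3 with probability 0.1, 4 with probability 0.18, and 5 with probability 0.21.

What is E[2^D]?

11.6

E[2^D] = Σ 2^d·P(D=d)
 = 1·0.18 + 2·0.15 + 4·0.18 + 8·0.1 + 16·0.18 + 32·0.21
 = 0.18 + 0.3 + 0.72 + 0.8 + 2.88 + 6.72
 = 11.6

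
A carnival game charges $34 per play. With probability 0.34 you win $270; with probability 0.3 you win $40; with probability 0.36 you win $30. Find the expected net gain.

E[payout] = 270·0.34 + 40·0.3 + 30·0.36
 = 91.8 + 12 + 10.8
 = 114.6
Net = 114.6 - 34 = 80.6

80.6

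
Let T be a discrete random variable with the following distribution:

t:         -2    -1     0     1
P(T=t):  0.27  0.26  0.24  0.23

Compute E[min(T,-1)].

-1.27

E[min(T,-1)] = Σ min(t,-1)·P(T=t)
 = (-2)·0.27 + (-1)·0.26 + (-1)·0.24 + (-1)·0.23
 = (-0.54) + (-0.26) + (-0.24) + (-0.23)
 = -1.27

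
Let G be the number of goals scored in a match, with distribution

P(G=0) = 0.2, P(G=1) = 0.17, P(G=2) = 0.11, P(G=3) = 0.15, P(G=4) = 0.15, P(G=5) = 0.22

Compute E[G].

2.54

E[G] = Σ g·P(G=g)
 = 0·0.2 + 1·0.17 + 2·0.11 + 3·0.15 + 4·0.15 + 5·0.22
 = 0 + 0.17 + 0.22 + 0.45 + 0.6 + 1.1
 = 2.54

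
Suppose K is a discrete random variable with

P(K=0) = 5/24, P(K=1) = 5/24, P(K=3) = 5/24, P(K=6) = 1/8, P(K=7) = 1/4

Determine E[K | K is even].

P(K is even) = 5/24 + 1/8 = 1/3.
E[K | K is even] = [0·5/24 + 6·1/8] / (1/3)
 = 3/4 / (1/3)
 = 9/4

2.25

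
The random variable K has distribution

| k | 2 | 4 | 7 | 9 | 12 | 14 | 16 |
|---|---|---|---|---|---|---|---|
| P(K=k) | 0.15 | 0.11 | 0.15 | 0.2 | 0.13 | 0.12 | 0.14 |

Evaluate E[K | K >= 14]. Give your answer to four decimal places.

P(K >= 14) = 0.12 + 0.14 = 0.26.
E[K | K >= 14] = [14·0.12 + 16·0.14] / 0.26
 = 3.92 / 0.26
 = 196/13

15.0769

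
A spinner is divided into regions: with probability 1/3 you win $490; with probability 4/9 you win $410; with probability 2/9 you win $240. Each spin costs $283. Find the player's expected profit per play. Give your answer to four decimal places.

115.8889

E[payout] = 490·1/3 + 410·4/9 + 240·2/9
 = 490/3 + 1640/9 + 160/3
 = 3590/9
Net = 3590/9 - 283 = 1043/9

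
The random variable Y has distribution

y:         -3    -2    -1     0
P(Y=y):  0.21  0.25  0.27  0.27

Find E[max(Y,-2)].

-1.19

E[max(Y,-2)] = Σ max(y,-2)·P(Y=y)
 = (-2)·0.21 + (-2)·0.25 + (-1)·0.27 + 0·0.27
 = (-0.42) + (-0.5) + (-0.27) + 0
 = -1.19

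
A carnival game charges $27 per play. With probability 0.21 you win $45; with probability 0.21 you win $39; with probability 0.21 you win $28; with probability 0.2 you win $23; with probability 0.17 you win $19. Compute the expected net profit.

E[payout] = 45·0.21 + 39·0.21 + 28·0.21 + 23·0.2 + 19·0.17
 = 9.45 + 8.19 + 5.88 + 4.6 + 3.23
 = 31.35
Net = 31.35 - 27 = 4.35

4.35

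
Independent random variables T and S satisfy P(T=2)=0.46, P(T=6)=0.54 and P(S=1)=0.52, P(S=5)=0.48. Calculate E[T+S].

E[T+S] = Σ_t Σ_s (t+s) · P(T=t)P(S=s)
 = 3·0.2392 + 7·0.2208 + 7·0.2808 + 11·0.2592
 = 0.7176 + 1.5456 + 1.9656 + 2.8512
 = 7.08

7.08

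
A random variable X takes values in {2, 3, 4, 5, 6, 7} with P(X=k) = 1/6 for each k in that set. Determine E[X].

4.5

E[X] = Σ x·P(X=x)
 = 2·1/6 + 3·1/6 + 4·1/6 + 5·1/6 + 6·1/6 + 7·1/6
 = 1/3 + 1/2 + 2/3 + 5/6 + 1 + 7/6
 = 9/2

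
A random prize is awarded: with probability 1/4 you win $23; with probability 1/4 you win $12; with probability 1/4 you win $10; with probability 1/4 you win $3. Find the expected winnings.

E[payout] = 23·1/4 + 12·1/4 + 10·1/4 + 3·1/4
 = 23/4 + 3 + 5/2 + 3/4
 = 12

12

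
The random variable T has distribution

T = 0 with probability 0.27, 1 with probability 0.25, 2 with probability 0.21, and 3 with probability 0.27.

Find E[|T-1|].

E[|T-1|] = Σ |t-1|·P(T=t)
 = 1·0.27 + 0·0.25 + 1·0.21 + 2·0.27
 = 0.27 + 0 + 0.21 + 0.54
 = 1.02

1.02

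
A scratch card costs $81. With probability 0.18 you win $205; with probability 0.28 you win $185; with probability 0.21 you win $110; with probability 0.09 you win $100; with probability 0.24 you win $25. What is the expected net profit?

E[payout] = 205·0.18 + 185·0.28 + 110·0.21 + 100·0.09 + 25·0.24
 = 36.9 + 51.8 + 23.1 + 9 + 6
 = 126.8
Net = 126.8 - 81 = 45.8

45.8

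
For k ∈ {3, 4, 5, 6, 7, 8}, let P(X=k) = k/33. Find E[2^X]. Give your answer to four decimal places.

108.3636

E[2^X] = Σ 2^x·P(X=x)
 = 8·1/11 + 16·4/33 + 32·5/33 + 64·2/11 + 128·7/33 + 256·8/33
 = 8/11 + 64/33 + 160/33 + 128/11 + 896/33 + 2048/33
 = 1192/11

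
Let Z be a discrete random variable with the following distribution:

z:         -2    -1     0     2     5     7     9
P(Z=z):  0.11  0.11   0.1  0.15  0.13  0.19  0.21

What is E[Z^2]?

E[Z^2] = Σ z^2·P(Z=z)
 = 4·0.11 + 1·0.11 + 0·0.1 + 4·0.15 + 25·0.13 + 49·0.19 + 81·0.21
 = 0.44 + 0.11 + 0 + 0.6 + 3.25 + 9.31 + 17.01
 = 30.72

30.72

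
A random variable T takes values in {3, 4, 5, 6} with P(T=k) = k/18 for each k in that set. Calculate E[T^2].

E[T^2] = Σ t^2·P(T=t)
 = 9·1/6 + 16·2/9 + 25·5/18 + 36·1/3
 = 3/2 + 32/9 + 125/18 + 12
 = 24

24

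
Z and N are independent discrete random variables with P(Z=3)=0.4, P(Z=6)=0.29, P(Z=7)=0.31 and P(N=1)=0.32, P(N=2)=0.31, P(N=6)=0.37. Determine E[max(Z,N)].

E[max(Z,N)] = Σ_z Σ_n max(z,n) · P(Z=z)P(N=n)
 = 3·0.128 + 3·0.124 + 6·0.148 + 6·0.0928 + 6·0.0899 + 6·0.1073 + 7·0.0992 + 7·0.0961 + 7·0.1147
 = 0.384 + 0.372 + 0.888 + 0.5568 + 0.5394 + 0.6438 + 0.6944 + 0.6727 + 0.8029
 = 5.554

5.554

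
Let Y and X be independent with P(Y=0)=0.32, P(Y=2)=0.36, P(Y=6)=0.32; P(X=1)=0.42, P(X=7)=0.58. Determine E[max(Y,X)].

E[max(Y,X)] = Σ_y Σ_x max(y,x) · P(Y=y)P(X=x)
 = 1·0.1344 + 7·0.1856 + 2·0.1512 + 7·0.2088 + 6·0.1344 + 7·0.1856
 = 0.1344 + 1.2992 + 0.3024 + 1.4616 + 0.8064 + 1.2992
 = 5.3032

5.3032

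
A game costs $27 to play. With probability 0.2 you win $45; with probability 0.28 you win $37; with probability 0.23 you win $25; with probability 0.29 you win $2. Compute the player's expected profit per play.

-1.31

E[payout] = 45·0.2 + 37·0.28 + 25·0.23 + 2·0.29
 = 9 + 10.36 + 5.75 + 0.58
 = 25.69
Net = 25.69 - 27 = -1.31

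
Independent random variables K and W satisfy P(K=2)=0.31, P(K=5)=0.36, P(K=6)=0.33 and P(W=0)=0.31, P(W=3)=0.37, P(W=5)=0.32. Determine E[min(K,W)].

E[min(K,W)] = Σ_k Σ_w min(k,w) · P(K=k)P(W=w)
 = 0·0.0961 + 2·0.1147 + 2·0.0992 + 0·0.1116 + 3·0.1332 + 5·0.1152 + 0·0.1023 + 3·0.1221 + 5·0.1056
 = 0 + 0.2294 + 0.1984 + 0 + 0.3996 + 0.576 + 0 + 0.3663 + 0.528
 = 2.2977

2.2977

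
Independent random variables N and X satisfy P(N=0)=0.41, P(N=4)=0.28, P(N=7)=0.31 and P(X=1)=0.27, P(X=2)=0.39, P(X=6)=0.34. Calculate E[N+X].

6.38

E[N+X] = Σ_n Σ_x (n+x) · P(N=n)P(X=x)
 = 1·0.1107 + 2·0.1599 + 6·0.1394 + 5·0.0756 + 6·0.1092 + 10·0.0952 + 8·0.0837 + 9·0.1209 + 13·0.1054
 = 0.1107 + 0.3198 + 0.8364 + 0.378 + 0.6552 + 0.952 + 0.6696 + 1.0881 + 1.3702
 = 6.38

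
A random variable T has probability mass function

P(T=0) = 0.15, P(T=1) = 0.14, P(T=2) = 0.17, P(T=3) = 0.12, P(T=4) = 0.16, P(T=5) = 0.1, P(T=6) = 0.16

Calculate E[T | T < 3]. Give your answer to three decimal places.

1.043

P(T < 3) = 0.15 + 0.14 + 0.17 = 0.46.
E[T | T < 3] = [0·0.15 + 1·0.14 + 2·0.17] / 0.46
 = 0.48 / 0.46
 = 24/23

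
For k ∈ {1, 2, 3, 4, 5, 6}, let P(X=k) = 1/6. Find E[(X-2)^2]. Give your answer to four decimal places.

5.1667

E[(X-2)^2] = Σ (x-2)^2·P(X=x)
 = 1·1/6 + 0·1/6 + 1·1/6 + 4·1/6 + 9·1/6 + 16·1/6
 = 1/6 + 0 + 1/6 + 2/3 + 3/2 + 8/3
 = 31/6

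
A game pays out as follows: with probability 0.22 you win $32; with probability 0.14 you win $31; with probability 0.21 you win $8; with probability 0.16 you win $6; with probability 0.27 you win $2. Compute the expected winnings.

E[payout] = 32·0.22 + 31·0.14 + 8·0.21 + 6·0.16 + 2·0.27
 = 7.04 + 4.34 + 1.68 + 0.96 + 0.54
 = 14.56

14.56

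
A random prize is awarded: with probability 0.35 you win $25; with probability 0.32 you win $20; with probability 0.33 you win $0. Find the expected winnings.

E[payout] = 25·0.35 + 20·0.32 + 0·0.33
 = 8.75 + 6.4 + 0
 = 15.15

15.15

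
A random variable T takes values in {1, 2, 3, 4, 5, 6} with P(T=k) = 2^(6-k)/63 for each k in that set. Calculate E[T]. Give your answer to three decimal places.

E[T] = Σ t·P(T=t)
 = 1·32/63 + 2·16/63 + 3·8/63 + 4·4/63 + 5·2/63 + 6·1/63
 = 32/63 + 32/63 + 8/21 + 16/63 + 10/63 + 2/21
 = 40/21

1.905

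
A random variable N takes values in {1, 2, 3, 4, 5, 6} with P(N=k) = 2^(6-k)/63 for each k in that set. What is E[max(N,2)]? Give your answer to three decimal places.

2.413

E[max(N,2)] = Σ max(n,2)·P(N=n)
 = 2·32/63 + 2·16/63 + 3·8/63 + 4·4/63 + 5·2/63 + 6·1/63
 = 64/63 + 32/63 + 8/21 + 16/63 + 10/63 + 2/21
 = 152/63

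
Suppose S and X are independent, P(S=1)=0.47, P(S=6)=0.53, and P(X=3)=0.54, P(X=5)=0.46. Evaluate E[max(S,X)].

E[max(S,X)] = Σ_s Σ_x max(s,x) · P(S=s)P(X=x)
 = 3·0.2538 + 5·0.2162 + 6·0.2862 + 6·0.2438
 = 0.7614 + 1.081 + 1.7172 + 1.4628
 = 5.0224

5.0224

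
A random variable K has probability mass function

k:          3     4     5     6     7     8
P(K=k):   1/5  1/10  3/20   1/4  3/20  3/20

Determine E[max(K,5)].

E[max(K,5)] = Σ max(k,5)·P(K=k)
 = 5·1/5 + 5·1/10 + 5·3/20 + 6·1/4 + 7·3/20 + 8·3/20
 = 1 + 1/2 + 3/4 + 3/2 + 21/20 + 6/5
 = 6

6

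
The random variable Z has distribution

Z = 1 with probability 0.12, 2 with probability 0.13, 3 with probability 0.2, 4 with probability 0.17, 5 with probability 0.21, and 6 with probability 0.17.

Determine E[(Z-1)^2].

E[(Z-1)^2] = Σ (z-1)^2·P(Z=z)
 = 0·0.12 + 1·0.13 + 4·0.2 + 9·0.17 + 16·0.21 + 25·0.17
 = 0 + 0.13 + 0.8 + 1.53 + 3.36 + 4.25
 = 10.07

10.07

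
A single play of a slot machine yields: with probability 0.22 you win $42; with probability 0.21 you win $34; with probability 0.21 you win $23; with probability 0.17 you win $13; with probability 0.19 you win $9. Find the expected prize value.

25.13

E[payout] = 42·0.22 + 34·0.21 + 23·0.21 + 13·0.17 + 9·0.19
 = 9.24 + 7.14 + 4.83 + 2.21 + 1.71
 = 25.13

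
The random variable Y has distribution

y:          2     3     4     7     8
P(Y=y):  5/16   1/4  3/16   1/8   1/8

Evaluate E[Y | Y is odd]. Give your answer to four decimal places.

P(Y is odd) = 1/4 + 1/8 = 3/8.
E[Y | Y is odd] = [3·1/4 + 7·1/8] / (3/8)
 = 13/8 / (3/8)
 = 13/3

4.3333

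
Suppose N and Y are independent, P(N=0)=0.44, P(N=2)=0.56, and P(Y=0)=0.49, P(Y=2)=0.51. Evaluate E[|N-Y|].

E[|N-Y|] = Σ_n Σ_y |n-y| · P(N=n)P(Y=y)
 = 0·0.2156 + 2·0.2244 + 2·0.2744 + 0·0.2856
 = 0 + 0.4488 + 0.5488 + 0
 = 0.9976

0.9976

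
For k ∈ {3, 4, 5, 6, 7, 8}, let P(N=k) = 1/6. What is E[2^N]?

84

E[2^N] = Σ 2^n·P(N=n)
 = 8·1/6 + 16·1/6 + 32·1/6 + 64·1/6 + 128·1/6 + 256·1/6
 = 4/3 + 8/3 + 16/3 + 32/3 + 64/3 + 128/3
 = 84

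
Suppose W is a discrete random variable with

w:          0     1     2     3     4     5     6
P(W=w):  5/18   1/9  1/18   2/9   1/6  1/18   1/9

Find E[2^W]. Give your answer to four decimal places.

E[2^W] = Σ 2^w·P(W=w)
 = 1·5/18 + 2·1/9 + 4·1/18 + 8·2/9 + 16·1/6 + 32·1/18 + 64·1/9
 = 5/18 + 2/9 + 2/9 + 16/9 + 8/3 + 16/9 + 64/9
 = 253/18

14.0556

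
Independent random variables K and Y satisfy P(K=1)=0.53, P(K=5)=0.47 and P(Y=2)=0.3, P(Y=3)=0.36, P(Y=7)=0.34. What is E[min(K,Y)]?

2.1186

E[min(K,Y)] = Σ_k Σ_y min(k,y) · P(K=k)P(Y=y)
 = 1·0.159 + 1·0.1908 + 1·0.1802 + 2·0.141 + 3·0.1692 + 5·0.1598
 = 0.159 + 0.1908 + 0.1802 + 0.282 + 0.5076 + 0.799
 = 2.1186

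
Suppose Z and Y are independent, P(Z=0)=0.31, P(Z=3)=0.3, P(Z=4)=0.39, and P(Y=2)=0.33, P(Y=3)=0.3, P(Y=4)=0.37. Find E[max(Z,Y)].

3.5134

E[max(Z,Y)] = Σ_z Σ_y max(z,y) · P(Z=z)P(Y=y)
 = 2·0.1023 + 3·0.093 + 4·0.1147 + 3·0.099 + 3·0.09 + 4·0.111 + 4·0.1287 + 4·0.117 + 4·0.1443
 = 0.2046 + 0.279 + 0.4588 + 0.297 + 0.27 + 0.444 + 0.5148 + 0.468 + 0.5772
 = 3.5134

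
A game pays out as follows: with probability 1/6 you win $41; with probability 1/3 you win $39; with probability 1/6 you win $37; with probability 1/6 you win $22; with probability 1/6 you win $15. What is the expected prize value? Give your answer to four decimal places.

E[payout] = 41·1/6 + 39·1/3 + 37·1/6 + 22·1/6 + 15·1/6
 = 41/6 + 13 + 37/6 + 11/3 + 5/2
 = 193/6

32.1667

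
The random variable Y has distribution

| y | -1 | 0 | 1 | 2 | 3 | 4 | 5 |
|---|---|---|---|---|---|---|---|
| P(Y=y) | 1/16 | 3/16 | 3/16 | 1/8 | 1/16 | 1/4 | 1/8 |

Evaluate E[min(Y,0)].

E[min(Y,0)] = Σ min(y,0)·P(Y=y)
 = (-1)·1/16 + 0·3/16 + 0·3/16 + 0·1/8 + 0·1/16 + 0·1/4 + 0·1/8
 = (-1/16) + 0 + 0 + 0 + 0 + 0 + 0
 = -1/16

-0.0625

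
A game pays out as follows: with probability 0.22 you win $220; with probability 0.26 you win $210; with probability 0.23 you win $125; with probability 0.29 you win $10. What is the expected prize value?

134.65

E[payout] = 220·0.22 + 210·0.26 + 125·0.23 + 10·0.29
 = 48.4 + 54.6 + 28.75 + 2.9
 = 134.65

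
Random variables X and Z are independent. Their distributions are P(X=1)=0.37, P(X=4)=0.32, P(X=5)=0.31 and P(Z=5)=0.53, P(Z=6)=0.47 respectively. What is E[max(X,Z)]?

E[max(X,Z)] = Σ_x Σ_z max(x,z) · P(X=x)P(Z=z)
 = 5·0.1961 + 6·0.1739 + 5·0.1696 + 6·0.1504 + 5·0.1643 + 6·0.1457
 = 0.9805 + 1.0434 + 0.848 + 0.9024 + 0.8215 + 0.8742
 = 5.47

5.47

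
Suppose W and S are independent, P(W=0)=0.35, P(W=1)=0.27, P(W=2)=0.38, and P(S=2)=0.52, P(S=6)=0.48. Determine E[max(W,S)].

E[max(W,S)] = Σ_w Σ_s max(w,s) · P(W=w)P(S=s)
 = 2·0.182 + 6·0.168 + 2·0.1404 + 6·0.1296 + 2·0.1976 + 6·0.1824
 = 0.364 + 1.008 + 0.2808 + 0.7776 + 0.3952 + 1.0944
 = 3.92

3.92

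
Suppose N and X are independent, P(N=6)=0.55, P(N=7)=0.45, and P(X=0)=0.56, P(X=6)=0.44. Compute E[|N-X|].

E[|N-X|] = Σ_n Σ_x |n-x| · P(N=n)P(X=x)
 = 6·0.308 + 0·0.242 + 7·0.252 + 1·0.198
 = 1.848 + 0 + 1.764 + 0.198
 = 3.81

3.81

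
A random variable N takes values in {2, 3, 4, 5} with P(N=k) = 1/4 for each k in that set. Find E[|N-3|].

1

E[|N-3|] = Σ |n-3|·P(N=n)
 = 1·1/4 + 0·1/4 + 1·1/4 + 2·1/4
 = 1/4 + 0 + 1/4 + 1/2
 = 1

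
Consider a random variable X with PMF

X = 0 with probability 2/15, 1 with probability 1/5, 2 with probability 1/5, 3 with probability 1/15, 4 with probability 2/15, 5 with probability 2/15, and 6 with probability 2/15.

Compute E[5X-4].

E[5X-4] = Σ (5x-4)·P(X=x)
 = (-4)·2/15 + 1·1/5 + 6·1/5 + 11·1/15 + 16·2/15 + 21·2/15 + 26·2/15
 = (-8/15) + 1/5 + 6/5 + 11/15 + 32/15 + 14/5 + 52/15
 = 10

10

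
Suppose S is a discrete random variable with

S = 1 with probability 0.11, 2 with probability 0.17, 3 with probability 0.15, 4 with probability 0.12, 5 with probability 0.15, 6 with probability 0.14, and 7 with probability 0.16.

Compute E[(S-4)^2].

3.97

E[(S-4)^2] = Σ (s-4)^2·P(S=s)
 = 9·0.11 + 4·0.17 + 1·0.15 + 0·0.12 + 1·0.15 + 4·0.14 + 9·0.16
 = 0.99 + 0.68 + 0.15 + 0 + 0.15 + 0.56 + 1.44
 = 3.97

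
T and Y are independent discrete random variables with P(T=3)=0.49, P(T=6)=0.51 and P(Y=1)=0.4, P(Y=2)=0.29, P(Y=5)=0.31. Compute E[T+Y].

7.06

E[T+Y] = Σ_t Σ_y (t+y) · P(T=t)P(Y=y)
 = 4·0.196 + 5·0.1421 + 8·0.1519 + 7·0.204 + 8·0.1479 + 11·0.1581
 = 0.784 + 0.7105 + 1.2152 + 1.428 + 1.1832 + 1.7391
 = 7.06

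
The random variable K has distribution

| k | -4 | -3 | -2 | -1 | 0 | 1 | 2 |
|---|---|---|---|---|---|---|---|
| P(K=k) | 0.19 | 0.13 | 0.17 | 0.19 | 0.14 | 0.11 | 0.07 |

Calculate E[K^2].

E[K^2] = Σ k^2·P(K=k)
 = 16·0.19 + 9·0.13 + 4·0.17 + 1·0.19 + 0·0.14 + 1·0.11 + 4·0.07
 = 3.04 + 1.17 + 0.68 + 0.19 + 0 + 0.11 + 0.28
 = 5.47

5.47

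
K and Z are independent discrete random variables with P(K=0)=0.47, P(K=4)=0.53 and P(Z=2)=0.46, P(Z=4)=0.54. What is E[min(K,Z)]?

E[min(K,Z)] = Σ_k Σ_z min(k,z) · P(K=k)P(Z=z)
 = 0·0.2162 + 0·0.2538 + 2·0.2438 + 4·0.2862
 = 0 + 0 + 0.4876 + 1.1448
 = 1.6324

1.6324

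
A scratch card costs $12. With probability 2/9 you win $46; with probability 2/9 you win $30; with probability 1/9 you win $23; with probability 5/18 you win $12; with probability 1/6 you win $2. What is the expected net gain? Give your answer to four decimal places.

11.1111

E[payout] = 46·2/9 + 30·2/9 + 23·1/9 + 12·5/18 + 2·1/6
 = 92/9 + 20/3 + 23/9 + 10/3 + 1/3
 = 208/9
Net = 208/9 - 12 = 100/9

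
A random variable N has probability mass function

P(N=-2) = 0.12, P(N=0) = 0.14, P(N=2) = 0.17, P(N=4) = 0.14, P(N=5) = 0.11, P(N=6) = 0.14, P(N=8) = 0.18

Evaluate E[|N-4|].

2.73

E[|N-4|] = Σ |n-4|·P(N=n)
 = 6·0.12 + 4·0.14 + 2·0.17 + 0·0.14 + 1·0.11 + 2·0.14 + 4·0.18
 = 0.72 + 0.56 + 0.34 + 0 + 0.11 + 0.28 + 0.72
 = 2.73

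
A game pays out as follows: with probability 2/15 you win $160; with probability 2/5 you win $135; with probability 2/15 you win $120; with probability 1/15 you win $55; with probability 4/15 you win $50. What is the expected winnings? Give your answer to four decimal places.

108.3333

E[payout] = 160·2/15 + 135·2/5 + 120·2/15 + 55·1/15 + 50·4/15
 = 64/3 + 54 + 16 + 11/3 + 40/3
 = 325/3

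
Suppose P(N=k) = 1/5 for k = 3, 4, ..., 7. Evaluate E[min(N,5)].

E[min(N,5)] = Σ min(n,5)·P(N=n)
 = 3·1/5 + 4·1/5 + 5·1/5 + 5·1/5 + 5·1/5
 = 3/5 + 4/5 + 1 + 1 + 1
 = 22/5

4.4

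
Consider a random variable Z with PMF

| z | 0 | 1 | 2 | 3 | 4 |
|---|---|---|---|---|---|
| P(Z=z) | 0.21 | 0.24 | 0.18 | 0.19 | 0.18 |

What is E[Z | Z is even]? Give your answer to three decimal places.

P(Z is even) = 0.21 + 0.18 + 0.18 = 0.57.
E[Z | Z is even] = [0·0.21 + 2·0.18 + 4·0.18] / 0.57
 = 1.08 / 0.57
 = 36/19

1.895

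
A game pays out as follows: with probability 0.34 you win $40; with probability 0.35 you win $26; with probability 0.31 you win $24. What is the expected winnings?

30.14

E[payout] = 40·0.34 + 26·0.35 + 24·0.31
 = 13.6 + 9.1 + 7.44
 = 30.14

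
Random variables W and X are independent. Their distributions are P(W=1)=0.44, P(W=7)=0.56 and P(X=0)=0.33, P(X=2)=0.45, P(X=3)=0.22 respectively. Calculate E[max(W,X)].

4.7516

E[max(W,X)] = Σ_w Σ_x max(w,x) · P(W=w)P(X=x)
 = 1·0.1452 + 2·0.198 + 3·0.0968 + 7·0.1848 + 7·0.252 + 7·0.1232
 = 0.1452 + 0.396 + 0.2904 + 1.2936 + 1.764 + 0.8624
 = 4.7516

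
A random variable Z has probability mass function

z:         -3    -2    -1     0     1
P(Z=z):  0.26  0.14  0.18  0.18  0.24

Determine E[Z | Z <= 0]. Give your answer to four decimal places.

-1.6316

P(Z <= 0) = 0.26 + 0.14 + 0.18 + 0.18 = 0.76.
E[Z | Z <= 0] = [(-3)·0.26 + (-2)·0.14 + (-1)·0.18 + 0·0.18] / 0.76
 = -1.24 / 0.76
 = -31/19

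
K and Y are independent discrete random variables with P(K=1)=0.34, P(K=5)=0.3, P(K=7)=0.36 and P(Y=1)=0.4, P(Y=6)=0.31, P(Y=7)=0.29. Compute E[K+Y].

E[K+Y] = Σ_k Σ_y (k+y) · P(K=k)P(Y=y)
 = 2·0.136 + 7·0.1054 + 8·0.0986 + 6·0.12 + 11·0.093 + 12·0.087 + 8·0.144 + 13·0.1116 + 14·0.1044
 = 0.272 + 0.7378 + 0.7888 + 0.72 + 1.023 + 1.044 + 1.152 + 1.4508 + 1.4616
 = 8.65

8.65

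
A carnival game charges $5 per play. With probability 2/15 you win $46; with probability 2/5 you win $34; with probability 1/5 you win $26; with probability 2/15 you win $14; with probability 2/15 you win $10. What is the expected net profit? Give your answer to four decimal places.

23.1333

E[payout] = 46·2/15 + 34·2/5 + 26·1/5 + 14·2/15 + 10·2/15
 = 92/15 + 68/5 + 26/5 + 28/15 + 4/3
 = 422/15
Net = 422/15 - 5 = 347/15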